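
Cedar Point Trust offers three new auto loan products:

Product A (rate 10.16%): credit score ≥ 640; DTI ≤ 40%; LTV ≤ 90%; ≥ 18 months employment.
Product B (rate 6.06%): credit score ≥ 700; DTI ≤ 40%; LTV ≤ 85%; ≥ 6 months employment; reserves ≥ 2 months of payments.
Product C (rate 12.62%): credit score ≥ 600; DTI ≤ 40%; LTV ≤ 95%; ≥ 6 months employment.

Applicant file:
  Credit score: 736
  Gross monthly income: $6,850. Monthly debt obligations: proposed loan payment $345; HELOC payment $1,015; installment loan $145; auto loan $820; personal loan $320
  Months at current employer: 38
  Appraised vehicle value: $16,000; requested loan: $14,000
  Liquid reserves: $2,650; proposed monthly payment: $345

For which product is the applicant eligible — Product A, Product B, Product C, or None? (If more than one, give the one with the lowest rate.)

Product A

Total debts = (345 + 1,015 + 145 + 820 + 320) = 2,645; DTI = 2,645/6,850 = 38.6%.
LTV = 14,000/16,000 = 87.5%.
Reserves = 2,650/345 = 7.7 months.
Product A: score 736 ≥ 640; DTI 38.6% ≤ 40%; LTV 87.5% ≤ 90%; employment 38 ≥ 18 mo → qualifies.
Product B: score 736 ≥ 700; DTI 38.6% ≤ 40%; LTV 87.5% > 85%; employment 38 ≥ 6 mo; reserves 7.7 ≥ 2 mo → does not qualify.
Product C: score 736 ≥ 600; DTI 38.6% ≤ 40%; LTV 87.5% ≤ 95%; employment 38 ≥ 6 mo → qualifies.
Qualifying: Product A, Product C. Lowest rate is 10.16% → Product A.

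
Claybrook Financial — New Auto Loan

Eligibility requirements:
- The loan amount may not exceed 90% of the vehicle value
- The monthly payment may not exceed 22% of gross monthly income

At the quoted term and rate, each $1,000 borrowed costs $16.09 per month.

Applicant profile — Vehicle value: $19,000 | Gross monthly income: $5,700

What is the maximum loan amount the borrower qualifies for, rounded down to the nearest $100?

Payment cap: 22% × $5,700 = $1,254/month.
At $16.09 per $1,000, that supports 1,254/16.09 × 1,000 ≈ $77,936 → $77,900.
LTV cap: 90% × $19,000 = $17,100 → $17,100.
Binding constraint: loan-to-value.

$17,100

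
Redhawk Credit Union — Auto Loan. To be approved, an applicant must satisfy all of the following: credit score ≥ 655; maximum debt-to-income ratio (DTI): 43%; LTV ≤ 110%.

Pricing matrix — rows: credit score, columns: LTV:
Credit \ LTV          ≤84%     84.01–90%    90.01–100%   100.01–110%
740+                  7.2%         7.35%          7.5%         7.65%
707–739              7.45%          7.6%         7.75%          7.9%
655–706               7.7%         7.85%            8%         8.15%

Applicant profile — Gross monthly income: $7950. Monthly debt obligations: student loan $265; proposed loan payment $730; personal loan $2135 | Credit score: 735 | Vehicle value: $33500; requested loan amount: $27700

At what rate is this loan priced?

Credit score 735 ≥ 655; Total monthly debts = (265 + 730 + 2,135) = 3,130. Debt-to-income = 3,130/7,950 = 39.4% — meets 43% limit
LTV = 27,700/33,500 = 82.7% ≤ 110%
Row: 735 falls in 707–739. Column: 82.7% falls in ≤84%. Rate = 7.45%.

7.45%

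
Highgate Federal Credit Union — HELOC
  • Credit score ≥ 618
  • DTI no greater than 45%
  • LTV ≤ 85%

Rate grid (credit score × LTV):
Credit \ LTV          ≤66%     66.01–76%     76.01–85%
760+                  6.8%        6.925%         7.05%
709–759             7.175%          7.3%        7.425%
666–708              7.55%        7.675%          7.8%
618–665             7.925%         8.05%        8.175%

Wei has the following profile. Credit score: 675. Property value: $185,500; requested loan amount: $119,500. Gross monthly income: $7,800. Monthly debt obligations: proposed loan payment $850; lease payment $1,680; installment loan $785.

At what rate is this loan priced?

Credit score 675 ≥ 618; Total monthly debts = (850 + 1,680 + 785) = 3,315. Debt-to-income = 3,315/7,800 = 42.5% — meets 45% limit
LTV: 119,500 ÷ 185,500 = 64.4%, within 85% cap
Credit 675 → row 666–708; LTV 64.4% → column ≤66%. Grid cell → 7.55%.

7.55%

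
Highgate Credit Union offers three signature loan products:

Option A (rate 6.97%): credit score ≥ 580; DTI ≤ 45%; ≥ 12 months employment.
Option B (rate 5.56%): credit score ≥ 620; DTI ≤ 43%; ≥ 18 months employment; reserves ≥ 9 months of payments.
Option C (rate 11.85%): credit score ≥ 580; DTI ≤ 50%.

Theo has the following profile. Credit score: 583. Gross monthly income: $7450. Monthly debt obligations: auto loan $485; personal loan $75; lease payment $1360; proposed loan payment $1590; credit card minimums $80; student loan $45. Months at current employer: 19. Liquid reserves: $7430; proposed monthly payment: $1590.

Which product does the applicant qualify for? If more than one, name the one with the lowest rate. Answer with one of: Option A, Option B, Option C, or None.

Option C

Total debts = (485 + 75 + 1,360 + 1,590 + 80 + 45) = 3,635; DTI = 3,635/7,450 = 48.8%.
Reserves = 7,430/1,590 = 4.7 months.
Option A: score 583 ≥ 580; DTI 48.8% > 45%; employment 19 ≥ 12 mo → does not qualify.
Option B: score 583 < 620; DTI 48.8% > 43%; employment 19 ≥ 18 mo; reserves 4.7 < 9 mo → does not qualify.
Option C: score 583 ≥ 580; DTI 48.8% ≤ 50% → qualifies.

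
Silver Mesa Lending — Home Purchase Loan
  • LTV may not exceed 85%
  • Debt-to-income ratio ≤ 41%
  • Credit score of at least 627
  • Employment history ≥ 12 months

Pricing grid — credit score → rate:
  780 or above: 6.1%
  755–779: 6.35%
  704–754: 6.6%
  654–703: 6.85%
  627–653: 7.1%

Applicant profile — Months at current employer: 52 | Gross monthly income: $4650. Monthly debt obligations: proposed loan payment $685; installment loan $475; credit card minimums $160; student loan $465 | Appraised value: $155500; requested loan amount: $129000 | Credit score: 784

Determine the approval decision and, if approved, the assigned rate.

Credit score 784 ≥ 627 (meets minimum)
Total monthly debts = (685 + 475 + 160 + 465) = 1,785. Debt-to-income = 1,785/4,650 = 38.4% — meets 41% limit
LTV: 129,000 ÷ 155,500 = 83%, within 85% cap
Employment 52 ≥ 12 months
All requirements met. Score 784 falls in the 780 or above tier → 6.1%.

Approved at 6.1%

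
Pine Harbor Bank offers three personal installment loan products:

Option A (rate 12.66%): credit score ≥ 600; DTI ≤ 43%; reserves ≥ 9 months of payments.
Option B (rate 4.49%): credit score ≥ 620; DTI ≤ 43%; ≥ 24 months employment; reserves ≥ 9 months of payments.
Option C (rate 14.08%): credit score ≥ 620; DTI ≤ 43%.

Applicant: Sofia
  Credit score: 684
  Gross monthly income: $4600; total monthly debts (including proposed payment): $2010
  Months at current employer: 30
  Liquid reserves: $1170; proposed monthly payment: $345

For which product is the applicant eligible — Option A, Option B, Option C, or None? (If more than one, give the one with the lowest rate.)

None

DTI = 2,010/4,600 = 43.7%.
Reserves = 1,170/345 = 3.4 months.
Option A: score 684 ≥ 600; DTI 43.7% > 43%; reserves 3.4 < 9 mo → does not qualify.
Option B: score 684 ≥ 620; DTI 43.7% > 43%; employment 30 ≥ 24 mo; reserves 3.4 < 9 mo → does not qualify.
Option C: score 684 ≥ 620; DTI 43.7% > 43% → does not qualify.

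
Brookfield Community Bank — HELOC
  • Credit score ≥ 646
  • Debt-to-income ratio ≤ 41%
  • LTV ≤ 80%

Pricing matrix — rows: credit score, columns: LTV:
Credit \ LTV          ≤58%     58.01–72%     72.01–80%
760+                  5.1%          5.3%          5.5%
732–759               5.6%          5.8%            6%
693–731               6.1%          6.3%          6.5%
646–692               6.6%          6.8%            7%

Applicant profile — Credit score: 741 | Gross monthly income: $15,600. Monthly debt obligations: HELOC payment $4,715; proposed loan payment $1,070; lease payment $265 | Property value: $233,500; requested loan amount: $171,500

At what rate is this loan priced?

Credit score 741 ≥ 646; Total monthly debts = (4,715 + 1,070 + 265) = 6,050. DTI = 6,050/15,600 = 38.8% ≤ 41%
LTV: 171,500 ÷ 233,500 = 73.4%, within 80% cap
Score 741 is in the 732–759 band; LTV 73.4% is in the 72.01–80% band → 6%.

6%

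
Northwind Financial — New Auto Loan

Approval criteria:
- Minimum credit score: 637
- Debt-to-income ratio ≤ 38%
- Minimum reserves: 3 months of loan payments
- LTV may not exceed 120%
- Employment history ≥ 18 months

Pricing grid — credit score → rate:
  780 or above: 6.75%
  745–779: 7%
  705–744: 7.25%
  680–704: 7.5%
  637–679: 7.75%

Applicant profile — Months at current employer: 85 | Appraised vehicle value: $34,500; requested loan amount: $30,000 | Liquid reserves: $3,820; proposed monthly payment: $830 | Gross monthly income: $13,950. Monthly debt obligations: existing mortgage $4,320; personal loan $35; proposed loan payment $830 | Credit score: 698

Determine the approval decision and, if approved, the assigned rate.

Approved at 7.5%

Credit score 698 ≥ 637 (meets minimum)
LTV: 30,000 ÷ 34,500 = 87%, within 120% cap
Employment 85 ≥ 18 months
Total monthly debts = (4,320 + 35 + 830) = 5,185. DTI: 5,185 ÷ 13,950 = 37.2%, within the 38% cap
Reserves: 3,820 ÷ 830 = 4.6 months (meets 3-month minimum)
All requirements met. Score 698 falls in the 680–704 tier → 7.5%.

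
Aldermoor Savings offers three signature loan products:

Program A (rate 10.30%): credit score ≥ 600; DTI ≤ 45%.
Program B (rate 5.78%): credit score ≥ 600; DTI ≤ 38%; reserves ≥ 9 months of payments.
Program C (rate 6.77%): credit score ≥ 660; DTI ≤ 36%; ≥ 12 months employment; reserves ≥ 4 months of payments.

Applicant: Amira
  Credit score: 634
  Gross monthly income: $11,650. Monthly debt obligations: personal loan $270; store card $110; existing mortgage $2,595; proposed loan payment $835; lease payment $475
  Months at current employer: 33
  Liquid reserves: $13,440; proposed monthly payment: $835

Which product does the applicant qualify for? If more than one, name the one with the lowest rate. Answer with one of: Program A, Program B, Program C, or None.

Program B

Total debts = (270 + 110 + 2,595 + 835 + 475) = 4,285; DTI = 4,285/11,650 = 36.8%.
Reserves = 13,440/835 = 16.1 months.
Program A: score 634 ≥ 600; DTI 36.8% ≤ 45% → qualifies.
Program B: score 634 ≥ 600; DTI 36.8% ≤ 38%; reserves 16.1 ≥ 9 mo → qualifies.
Program C: score 634 < 660; DTI 36.8% > 36%; employment 33 ≥ 12 mo; reserves 16.1 ≥ 4 mo → does not qualify.
Qualifying: Program A, Program B. Lowest rate is 5.78% → Program B.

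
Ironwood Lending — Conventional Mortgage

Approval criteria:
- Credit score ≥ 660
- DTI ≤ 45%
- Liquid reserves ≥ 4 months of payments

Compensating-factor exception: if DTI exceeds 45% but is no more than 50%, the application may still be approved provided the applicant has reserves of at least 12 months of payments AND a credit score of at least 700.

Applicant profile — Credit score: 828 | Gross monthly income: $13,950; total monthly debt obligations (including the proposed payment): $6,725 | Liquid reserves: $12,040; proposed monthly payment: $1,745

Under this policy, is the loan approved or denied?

Credit score 828 ≥ 660 (meets base)
DTI = 6,725/13,950 = 48.2% > 45% — standard DTI limit exceeded.
Liquid reserves cover 12,040/1,745 = 6.9 months — ≥ 4 required
DTI 48.2% is within the 45%–50% exception band; checking compensating factors.
Reserves 6.9 < 12 months; credit score 828 ≥ 700.
Override conditions not both satisfied; exception does not apply.

Denied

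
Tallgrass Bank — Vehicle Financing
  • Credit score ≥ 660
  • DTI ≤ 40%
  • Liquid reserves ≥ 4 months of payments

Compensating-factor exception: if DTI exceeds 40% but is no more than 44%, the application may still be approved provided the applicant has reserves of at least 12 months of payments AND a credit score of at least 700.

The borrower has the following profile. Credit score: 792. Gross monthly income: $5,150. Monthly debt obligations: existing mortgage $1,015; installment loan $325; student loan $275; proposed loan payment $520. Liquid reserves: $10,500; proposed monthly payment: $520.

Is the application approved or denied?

Approved

Credit score 792 ≥ 660 (meets base)
Total debts = (1,015 + 325 + 275 + 520) = 2,135. DTI: 2,135 ÷ 5,150 = 41.5%, over the 40% base limit.
Reserves = 10,500/520 = 20.2 months ≥ 4
DTI 41.5% is within the 40%–44% exception band; checking compensating factors.
Override check — reserves: 20.2 mo (ok); score: 792 (ok).
Both override conditions satisfied; DTI exception granted.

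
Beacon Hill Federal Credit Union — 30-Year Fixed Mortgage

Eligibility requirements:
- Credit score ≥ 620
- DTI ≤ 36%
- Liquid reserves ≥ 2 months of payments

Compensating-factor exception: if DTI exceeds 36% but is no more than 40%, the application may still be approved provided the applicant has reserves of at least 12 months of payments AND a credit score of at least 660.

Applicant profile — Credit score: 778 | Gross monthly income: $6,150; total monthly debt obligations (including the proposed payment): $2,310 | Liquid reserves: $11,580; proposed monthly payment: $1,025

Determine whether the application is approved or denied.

Denied

Credit score 778 ≥ 620 (meets base)
DTI: 2,310 ÷ 6,150 = 37.6%, over the 36% base limit.
Reserves: 11,580 ÷ 1,025 = 11.3 months (meets 2-month minimum)
37.6% falls in the override range (36%–40%), so the compensating-factor test applies.
Override check — reserves: 11.3 mo (short of 12); score: 778 (ok).
Compensating-factor requirement not fully met.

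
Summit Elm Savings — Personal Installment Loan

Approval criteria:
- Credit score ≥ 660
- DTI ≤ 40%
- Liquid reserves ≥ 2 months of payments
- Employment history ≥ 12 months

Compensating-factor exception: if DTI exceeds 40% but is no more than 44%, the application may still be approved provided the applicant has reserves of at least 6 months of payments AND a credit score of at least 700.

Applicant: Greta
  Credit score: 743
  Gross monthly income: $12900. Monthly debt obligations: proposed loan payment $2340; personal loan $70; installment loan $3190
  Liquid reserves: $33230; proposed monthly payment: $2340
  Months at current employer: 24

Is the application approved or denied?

Credit score 743 ≥ 660 (meets base)
Total debts = (2,340 + 70 + 3,190) = 5,600. DTI = 5,600/12,900 = 43.4% > 40% — standard DTI limit exceeded.
Liquid reserves cover 33,230/2,340 = 14.2 months — ≥ 2 required
Employment 24 ≥ 12 months
43.4% falls in the override range (40%–44%), so the compensating-factor test applies.
Override check — reserves: 14.2 mo (ok); score: 743 (ok).
Both compensating conditions met → exception applies.

Approved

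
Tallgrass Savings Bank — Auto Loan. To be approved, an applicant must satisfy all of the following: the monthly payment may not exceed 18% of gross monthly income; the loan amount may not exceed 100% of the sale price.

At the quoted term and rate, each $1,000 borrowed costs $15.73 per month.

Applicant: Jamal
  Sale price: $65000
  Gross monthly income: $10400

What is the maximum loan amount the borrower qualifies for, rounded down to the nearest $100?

Payment cap: 18% × $10,400 = $1,872/month.
At $15.73 per $1,000, that supports 1,872/15.73 × 1,000 ≈ $119,008 → $119,000.
LTV cap: 100% × $65,000 = $65,000 → $65,000.
Binding constraint: loan-to-value.

$65,000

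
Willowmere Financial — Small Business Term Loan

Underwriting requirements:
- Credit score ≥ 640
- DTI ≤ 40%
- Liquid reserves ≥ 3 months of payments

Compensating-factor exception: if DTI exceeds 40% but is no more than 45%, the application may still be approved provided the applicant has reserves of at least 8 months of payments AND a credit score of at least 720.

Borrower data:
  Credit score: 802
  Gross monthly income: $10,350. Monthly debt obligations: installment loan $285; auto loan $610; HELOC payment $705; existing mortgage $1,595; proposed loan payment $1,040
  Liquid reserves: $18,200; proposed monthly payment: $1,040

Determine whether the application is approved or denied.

Approved

Credit score 802 ≥ 640 (meets base)
Total debts = (285 + 610 + 705 + 1,595 + 1,040) = 4,235. DTI = 4,235/10,350 = 40.9% > 40% — standard DTI limit exceeded.
Liquid reserves cover 18,200/1,040 = 17.5 months — ≥ 3 required
DTI 40.9% is within the 40%–45% exception band; checking compensating factors.
Reserves 17.5 ≥ 8 months; credit score 802 ≥ 720.
Both override conditions satisfied; DTI exception granted.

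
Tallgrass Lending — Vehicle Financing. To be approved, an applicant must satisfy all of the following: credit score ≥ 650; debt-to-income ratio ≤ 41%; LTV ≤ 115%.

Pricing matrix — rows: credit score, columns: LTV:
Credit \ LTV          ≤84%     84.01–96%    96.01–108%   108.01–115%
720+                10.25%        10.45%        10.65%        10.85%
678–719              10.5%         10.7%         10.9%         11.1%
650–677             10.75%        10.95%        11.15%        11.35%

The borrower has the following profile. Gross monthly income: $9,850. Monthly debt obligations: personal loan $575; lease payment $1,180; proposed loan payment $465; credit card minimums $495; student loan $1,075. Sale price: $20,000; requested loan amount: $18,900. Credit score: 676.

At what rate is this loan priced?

Credit score 676 ≥ 650; Total monthly debts = (575 + 1,180 + 465 + 495 + 1,075) = 3,790. DTI = 3,790/9,850 = 38.5% ≤ 41%
LTV = 18,900/20,000 = 94.5% ≤ 115%
Score 676 is in the 650–677 band; LTV 94.5% is in the 84.01–96% band → 10.95%.

10.95%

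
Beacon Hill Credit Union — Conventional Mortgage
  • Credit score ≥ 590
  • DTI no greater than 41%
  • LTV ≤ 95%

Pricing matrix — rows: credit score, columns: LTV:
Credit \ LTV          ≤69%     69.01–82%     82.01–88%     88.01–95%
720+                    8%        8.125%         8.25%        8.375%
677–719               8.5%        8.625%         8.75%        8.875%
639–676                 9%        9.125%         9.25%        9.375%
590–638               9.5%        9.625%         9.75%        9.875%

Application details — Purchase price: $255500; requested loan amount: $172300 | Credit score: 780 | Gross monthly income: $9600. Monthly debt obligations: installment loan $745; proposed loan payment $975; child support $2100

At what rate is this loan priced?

Credit score 780 ≥ 590; Total monthly debts = (745 + 975 + 2,100) = 3,820. DTI: 3,820 ÷ 9,600 = 39.8%, within the 41% cap
Loan-to-value = 172,300/255,500 = 67.4% — pass (95% max)
Score 780 is in the 720+ band; LTV 67.4% is in the ≤69% band → 8%.

8%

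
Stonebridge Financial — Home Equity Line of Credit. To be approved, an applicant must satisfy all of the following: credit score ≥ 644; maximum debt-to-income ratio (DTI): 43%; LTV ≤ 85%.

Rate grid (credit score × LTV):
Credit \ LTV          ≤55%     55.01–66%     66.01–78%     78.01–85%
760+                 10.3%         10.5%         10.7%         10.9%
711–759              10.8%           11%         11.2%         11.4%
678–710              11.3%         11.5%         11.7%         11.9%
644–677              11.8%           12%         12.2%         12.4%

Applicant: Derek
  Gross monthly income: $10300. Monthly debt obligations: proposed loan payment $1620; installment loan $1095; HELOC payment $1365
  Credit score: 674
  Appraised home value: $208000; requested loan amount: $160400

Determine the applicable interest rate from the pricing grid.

Credit score 674 ≥ 644; Total monthly debts = (1,620 + 1,095 + 1,365) = 4,080. Debt-to-income = 4,080/10,300 = 39.6% — meets 43% limit
LTV = 160,400/208,000 = 77.1% ≤ 85%
Score 674 is in the 644–677 band; LTV 77.1% is in the 66.01–78% band → 12.2%.

12.2%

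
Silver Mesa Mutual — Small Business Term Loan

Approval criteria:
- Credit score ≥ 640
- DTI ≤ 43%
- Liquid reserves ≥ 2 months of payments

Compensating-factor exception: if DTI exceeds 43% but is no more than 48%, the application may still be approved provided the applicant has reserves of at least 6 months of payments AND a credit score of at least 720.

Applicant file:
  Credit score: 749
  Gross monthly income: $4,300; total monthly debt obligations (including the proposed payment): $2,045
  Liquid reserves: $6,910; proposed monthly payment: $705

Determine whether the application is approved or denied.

Approved

Credit score 749 ≥ 640 (meets base)
DTI: 2,045 ÷ 4,300 = 47.6%, over the 43% base limit.
Reserves: 6,910 ÷ 705 = 9.8 months (meets 2-month minimum)
47.6% falls in the override range (43%–48%), so the compensating-factor test applies.
Reserves 9.8 ≥ 6 months; credit score 749 ≥ 720.
Both compensating conditions met → exception applies.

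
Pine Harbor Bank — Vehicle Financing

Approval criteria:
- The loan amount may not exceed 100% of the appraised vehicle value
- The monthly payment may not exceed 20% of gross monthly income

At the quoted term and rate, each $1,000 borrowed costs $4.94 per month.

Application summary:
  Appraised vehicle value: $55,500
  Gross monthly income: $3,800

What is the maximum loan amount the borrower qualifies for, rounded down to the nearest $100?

$55,500

Payment cap: 20% × $3,800 = $760/month.
At $4.94 per $1,000, that supports 760/4.94 × 1,000 ≈ $153,846 → $153,800.
LTV cap: 100% × $55,500 = $55,500 → $55,500.
Binding constraint: loan-to-value.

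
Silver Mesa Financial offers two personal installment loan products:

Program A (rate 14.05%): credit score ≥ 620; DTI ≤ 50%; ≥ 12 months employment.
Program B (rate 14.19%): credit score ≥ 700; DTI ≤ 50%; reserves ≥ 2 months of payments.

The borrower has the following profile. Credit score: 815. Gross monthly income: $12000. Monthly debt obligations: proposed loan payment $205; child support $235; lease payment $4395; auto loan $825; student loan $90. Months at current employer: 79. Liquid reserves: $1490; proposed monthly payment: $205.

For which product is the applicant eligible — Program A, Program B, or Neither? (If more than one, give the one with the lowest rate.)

Program A

Total debts = (205 + 235 + 4,395 + 825 + 90) = 5,750; DTI = 5,750/12,000 = 47.9%.
Reserves = 1,490/205 = 7.3 months.
Program A: score 815 ≥ 620; DTI 47.9% ≤ 50%; employment 79 ≥ 12 mo → qualifies.
Program B: score 815 ≥ 700; DTI 47.9% ≤ 50%; reserves 7.3 ≥ 2 mo → qualifies.
Qualifying: Program A, Program B. Lowest rate is 14.05% → Program A.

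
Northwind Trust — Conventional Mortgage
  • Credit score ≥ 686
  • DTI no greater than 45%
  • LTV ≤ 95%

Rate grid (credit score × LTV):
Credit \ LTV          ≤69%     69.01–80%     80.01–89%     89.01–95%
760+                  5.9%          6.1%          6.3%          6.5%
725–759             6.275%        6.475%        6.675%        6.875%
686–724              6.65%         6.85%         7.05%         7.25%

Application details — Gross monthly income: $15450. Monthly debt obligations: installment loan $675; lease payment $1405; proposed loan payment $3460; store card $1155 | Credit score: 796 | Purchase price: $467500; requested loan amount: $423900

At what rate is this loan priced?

6.5%

Credit score 796 ≥ 686; Total monthly debts = (675 + 1,405 + 3,460 + 1,155) = 6,695. Debt-to-income = 6,695/15,450 = 43.3% — meets 45% limit
LTV: 423,900 ÷ 467,500 = 90.7%, within 95% cap
Score 796 is in the 760+ band; LTV 90.7% is in the 89.01–95% band → 6.5%.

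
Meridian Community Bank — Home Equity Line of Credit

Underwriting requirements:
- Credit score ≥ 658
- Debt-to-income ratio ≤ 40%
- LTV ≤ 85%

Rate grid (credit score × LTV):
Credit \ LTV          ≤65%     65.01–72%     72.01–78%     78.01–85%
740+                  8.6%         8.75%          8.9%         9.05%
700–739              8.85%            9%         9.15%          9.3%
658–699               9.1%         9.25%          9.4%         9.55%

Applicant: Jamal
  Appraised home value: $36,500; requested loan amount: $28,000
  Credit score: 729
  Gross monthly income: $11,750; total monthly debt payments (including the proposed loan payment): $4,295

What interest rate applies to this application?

Credit score 729 ≥ 658; Debt-to-income = 4,295/11,750 = 36.6% — meets 40% limit
LTV: 28,000 ÷ 36,500 = 76.7%, within 85% cap
Credit 729 → row 700–739; LTV 76.7% → column 72.01–78%. Grid cell → 9.15%.

9.15%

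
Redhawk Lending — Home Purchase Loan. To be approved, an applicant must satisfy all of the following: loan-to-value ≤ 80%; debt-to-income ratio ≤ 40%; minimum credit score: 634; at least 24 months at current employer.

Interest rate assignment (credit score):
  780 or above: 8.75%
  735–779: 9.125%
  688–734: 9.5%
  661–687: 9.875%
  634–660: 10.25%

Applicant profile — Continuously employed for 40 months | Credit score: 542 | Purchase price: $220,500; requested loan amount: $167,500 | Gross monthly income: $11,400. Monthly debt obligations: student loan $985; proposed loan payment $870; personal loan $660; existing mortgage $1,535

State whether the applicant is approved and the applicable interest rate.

Denied

Credit score 542 < 634 (below minimum)
LTV = 167,500/220,500 = 76% ≤ 80%
Employment 40 ≥ 24 months
Total monthly debts = (985 + 870 + 660 + 1,535) = 4,050. Debt-to-income = 4,050/11,400 = 35.5% — meets 40% limit
Not all requirements met → denied.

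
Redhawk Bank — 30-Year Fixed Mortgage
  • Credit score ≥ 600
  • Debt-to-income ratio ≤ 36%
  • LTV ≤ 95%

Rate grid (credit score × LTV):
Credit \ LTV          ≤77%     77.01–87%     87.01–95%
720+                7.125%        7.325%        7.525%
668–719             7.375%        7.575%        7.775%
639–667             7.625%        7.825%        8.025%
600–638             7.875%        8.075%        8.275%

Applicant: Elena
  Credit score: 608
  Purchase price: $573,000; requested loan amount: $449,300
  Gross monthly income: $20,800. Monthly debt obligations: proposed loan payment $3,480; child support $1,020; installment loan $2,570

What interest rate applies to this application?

Credit score 608 ≥ 600; Total monthly debts = (3,480 + 1,020 + 2,570) = 7,070. Debt-to-income = 7,070/20,800 = 34% — meets 36% limit
LTV: 449,300 ÷ 573,000 = 78.4%, within 95% cap
Row: 608 falls in 600–638. Column: 78.4% falls in 77.01–87%. Rate = 8.075%.

8.075%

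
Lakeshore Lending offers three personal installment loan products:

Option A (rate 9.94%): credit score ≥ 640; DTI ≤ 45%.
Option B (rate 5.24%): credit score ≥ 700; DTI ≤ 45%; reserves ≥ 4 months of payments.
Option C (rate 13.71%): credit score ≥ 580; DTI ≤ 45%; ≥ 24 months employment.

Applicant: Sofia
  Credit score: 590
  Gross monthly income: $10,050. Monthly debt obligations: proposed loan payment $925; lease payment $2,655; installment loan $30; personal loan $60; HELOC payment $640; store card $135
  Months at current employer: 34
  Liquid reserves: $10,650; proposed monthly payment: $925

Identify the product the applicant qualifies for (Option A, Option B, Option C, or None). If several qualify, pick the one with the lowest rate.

Total debts = (925 + 2,655 + 30 + 60 + 640 + 135) = 4,445; DTI = 4,445/10,050 = 44.2%.
Reserves = 10,650/925 = 11.5 months.
Option A: score 590 < 640; DTI 44.2% ≤ 45% → does not qualify.
Option B: score 590 < 700; DTI 44.2% ≤ 45%; reserves 11.5 ≥ 4 mo → does not qualify.
Option C: score 590 ≥ 580; DTI 44.2% ≤ 45%; employment 34 ≥ 24 mo → qualifies.

Option C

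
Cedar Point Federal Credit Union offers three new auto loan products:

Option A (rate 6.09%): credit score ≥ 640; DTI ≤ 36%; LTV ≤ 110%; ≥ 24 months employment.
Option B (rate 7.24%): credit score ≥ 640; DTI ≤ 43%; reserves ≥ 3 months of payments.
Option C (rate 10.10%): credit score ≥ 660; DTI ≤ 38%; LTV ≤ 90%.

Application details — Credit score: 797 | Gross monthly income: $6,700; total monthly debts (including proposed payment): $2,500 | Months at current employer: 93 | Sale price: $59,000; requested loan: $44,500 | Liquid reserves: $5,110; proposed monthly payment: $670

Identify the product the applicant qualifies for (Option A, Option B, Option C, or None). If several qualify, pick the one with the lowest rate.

Option B

DTI = 2,500/6,700 = 37.3%.
LTV = 44,500/59,000 = 75.4%.
Reserves = 5,110/670 = 7.6 months.
Option A: score 797 ≥ 640; DTI 37.3% > 36%; LTV 75.4% ≤ 110%; employment 93 ≥ 24 mo → does not qualify.
Option B: score 797 ≥ 640; DTI 37.3% ≤ 43%; reserves 7.6 ≥ 3 mo → qualifies.
Option C: score 797 ≥ 660; DTI 37.3% ≤ 38%; LTV 75.4% ≤ 90% → qualifies.
Qualifying: Option B, Option C. Lowest rate is 7.24% → Option B.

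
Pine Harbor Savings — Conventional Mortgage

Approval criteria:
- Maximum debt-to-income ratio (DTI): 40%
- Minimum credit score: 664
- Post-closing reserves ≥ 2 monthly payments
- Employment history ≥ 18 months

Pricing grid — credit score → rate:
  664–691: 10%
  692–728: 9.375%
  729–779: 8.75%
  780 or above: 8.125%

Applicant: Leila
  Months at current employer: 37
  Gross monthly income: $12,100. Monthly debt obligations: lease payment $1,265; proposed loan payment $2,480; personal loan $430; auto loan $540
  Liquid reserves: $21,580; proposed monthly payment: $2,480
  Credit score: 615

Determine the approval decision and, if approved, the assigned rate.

Denied

Credit score 615 < 664 (below minimum)
Reserves = 21,580/2,480 = 8.7 months ≥ 2
Employment 37 ≥ 18 months
Total monthly debts = (1,265 + 2,480 + 430 + 540) = 4,715. DTI: 4,715 ÷ 12,100 = 39%, within the 40% cap
Not all requirements met → denied.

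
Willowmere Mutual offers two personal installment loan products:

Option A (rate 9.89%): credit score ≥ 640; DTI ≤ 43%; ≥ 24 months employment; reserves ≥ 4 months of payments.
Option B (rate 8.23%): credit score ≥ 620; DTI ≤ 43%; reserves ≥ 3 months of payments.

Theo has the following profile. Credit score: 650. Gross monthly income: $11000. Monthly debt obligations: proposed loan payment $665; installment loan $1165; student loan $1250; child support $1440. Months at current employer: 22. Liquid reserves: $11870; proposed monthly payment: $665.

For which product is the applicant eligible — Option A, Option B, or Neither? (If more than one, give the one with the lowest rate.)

Option B

Total debts = (665 + 1,165 + 1,250 + 1,440) = 4,520; DTI = 4,520/11,000 = 41.1%.
Reserves = 11,870/665 = 17.8 months.
Option A: score 650 ≥ 640; DTI 41.1% ≤ 43%; employment 22 < 24 mo; reserves 17.8 ≥ 4 mo → does not qualify.
Option B: score 650 ≥ 620; DTI 41.1% ≤ 43%; reserves 17.8 ≥ 3 mo → qualifies.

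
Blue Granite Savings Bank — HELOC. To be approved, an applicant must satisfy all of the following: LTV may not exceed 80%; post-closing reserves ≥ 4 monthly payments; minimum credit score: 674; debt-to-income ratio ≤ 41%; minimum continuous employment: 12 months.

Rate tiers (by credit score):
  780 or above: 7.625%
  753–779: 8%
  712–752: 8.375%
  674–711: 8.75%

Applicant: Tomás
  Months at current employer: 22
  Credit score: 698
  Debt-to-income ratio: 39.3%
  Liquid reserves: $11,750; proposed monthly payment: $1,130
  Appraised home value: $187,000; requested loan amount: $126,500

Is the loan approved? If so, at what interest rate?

Approved at 8.75%

Credit score 698 ≥ 674 (meets minimum)
Employment 22 ≥ 12 months
Reserves: 11,750 ÷ 1,130 = 10.4 months (meets 4-month minimum)
LTV: 126,500 ÷ 187,000 = 67.6%, within 80% cap
DTI 39.3% is within the 41% limit
All requirements met. Score 698 falls in the 674–711 tier → 8.75%.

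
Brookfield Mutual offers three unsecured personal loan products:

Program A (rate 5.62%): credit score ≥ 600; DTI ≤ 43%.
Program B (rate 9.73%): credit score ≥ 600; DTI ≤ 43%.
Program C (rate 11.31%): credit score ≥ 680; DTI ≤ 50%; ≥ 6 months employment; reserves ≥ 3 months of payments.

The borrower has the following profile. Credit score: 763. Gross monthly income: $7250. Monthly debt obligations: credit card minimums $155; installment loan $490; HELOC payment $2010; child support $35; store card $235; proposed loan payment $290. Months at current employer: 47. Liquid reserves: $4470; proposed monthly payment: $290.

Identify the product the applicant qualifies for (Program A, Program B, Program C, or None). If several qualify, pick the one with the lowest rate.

Program C

Total debts = (155 + 490 + 2,010 + 35 + 235 + 290) = 3,215; DTI = 3,215/7,250 = 44.3%.
Reserves = 4,470/290 = 15.4 months.
Program A: score 763 ≥ 600; DTI 44.3% > 43% → does not qualify.
Program B: score 763 ≥ 600; DTI 44.3% > 43% → does not qualify.
Program C: score 763 ≥ 680; DTI 44.3% ≤ 50%; employment 47 ≥ 6 mo; reserves 15.4 ≥ 3 mo → qualifies.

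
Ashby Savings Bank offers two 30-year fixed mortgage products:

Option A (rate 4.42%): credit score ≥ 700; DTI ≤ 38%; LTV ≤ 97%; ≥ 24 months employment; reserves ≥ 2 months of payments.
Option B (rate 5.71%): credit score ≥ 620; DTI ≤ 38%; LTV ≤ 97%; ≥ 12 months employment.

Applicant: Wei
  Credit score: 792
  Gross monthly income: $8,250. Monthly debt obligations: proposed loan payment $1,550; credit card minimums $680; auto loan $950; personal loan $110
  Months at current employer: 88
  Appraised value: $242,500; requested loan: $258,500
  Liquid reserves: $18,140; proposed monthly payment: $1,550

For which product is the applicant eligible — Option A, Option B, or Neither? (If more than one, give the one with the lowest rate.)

Neither

Total debts = (1,550 + 680 + 950 + 110) = 3,290; DTI = 3,290/8,250 = 39.9%.
LTV = 258,500/242,500 = 106.6%.
Reserves = 18,140/1,550 = 11.7 months.
Option A: score 792 ≥ 700; DTI 39.9% > 38%; LTV 106.6% > 97%; employment 88 ≥ 24 mo; reserves 11.7 ≥ 2 mo → does not qualify.
Option B: score 792 ≥ 620; DTI 39.9% > 38%; LTV 106.6% > 97%; employment 88 ≥ 12 mo → does not qualify.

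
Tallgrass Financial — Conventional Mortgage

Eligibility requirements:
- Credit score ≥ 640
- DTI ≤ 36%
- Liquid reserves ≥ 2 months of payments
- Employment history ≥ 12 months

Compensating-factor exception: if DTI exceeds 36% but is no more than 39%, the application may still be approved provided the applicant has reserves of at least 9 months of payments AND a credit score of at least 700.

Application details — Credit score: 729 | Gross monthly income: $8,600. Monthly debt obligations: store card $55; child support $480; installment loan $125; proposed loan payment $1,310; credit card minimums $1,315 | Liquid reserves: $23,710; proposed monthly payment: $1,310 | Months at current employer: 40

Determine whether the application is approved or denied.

Credit score 729 ≥ 640 (meets base)
Total debts = (55 + 480 + 125 + 1,310 + 1,315) = 3,285. DTI: 3,285 ÷ 8,600 = 38.2%, over the 36% base limit.
Liquid reserves cover 23,710/1,310 = 18.1 months — ≥ 2 required
Employment 40 ≥ 12 months
38.2% falls in the override range (36%–39%), so the compensating-factor test applies.
Override check — reserves: 18.1 mo (ok); score: 729 (ok).
Both override conditions satisfied; DTI exception granted.

Approved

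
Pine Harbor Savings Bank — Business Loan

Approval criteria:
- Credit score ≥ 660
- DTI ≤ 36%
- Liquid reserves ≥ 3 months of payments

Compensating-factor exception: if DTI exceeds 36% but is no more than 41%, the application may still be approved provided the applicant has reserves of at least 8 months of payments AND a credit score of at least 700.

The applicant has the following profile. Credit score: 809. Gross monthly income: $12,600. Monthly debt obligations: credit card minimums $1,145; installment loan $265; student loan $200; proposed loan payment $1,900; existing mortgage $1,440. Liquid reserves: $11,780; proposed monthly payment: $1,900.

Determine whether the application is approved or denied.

Credit score 809 ≥ 660 (meets base)
Total debts = (1,145 + 265 + 200 + 1,900 + 1,440) = 4,950. DTI = 4,950/12,600 = 39.3% > 36% — standard DTI limit exceeded.
Reserves: 11,780 ÷ 1,900 = 6.2 months (meets 3-month minimum)
39.3% falls in the override range (36%–41%), so the compensating-factor test applies.
Override check — reserves: 6.2 mo (short of 8); score: 809 (ok).
Override conditions not both satisfied; exception does not apply.

Denied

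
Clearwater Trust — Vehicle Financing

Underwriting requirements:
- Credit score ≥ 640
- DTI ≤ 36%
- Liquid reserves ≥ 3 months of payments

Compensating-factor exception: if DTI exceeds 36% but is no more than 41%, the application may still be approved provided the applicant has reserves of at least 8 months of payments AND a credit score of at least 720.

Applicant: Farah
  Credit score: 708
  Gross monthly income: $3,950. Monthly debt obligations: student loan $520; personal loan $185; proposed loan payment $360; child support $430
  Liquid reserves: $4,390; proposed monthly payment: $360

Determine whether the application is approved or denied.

Credit score 708 ≥ 640 (meets base)
Total debts = (520 + 185 + 360 + 430) = 1,495. DTI: 1,495 ÷ 3,950 = 37.8%, over the 36% base limit.
Reserves = 4,390/360 = 12.2 months ≥ 3
37.8% falls in the override range (36%–41%), so the compensating-factor test applies.
Reserves 12.2 ≥ 8 months; credit score 708 < 720.
Override conditions not both satisfied; exception does not apply.

Denied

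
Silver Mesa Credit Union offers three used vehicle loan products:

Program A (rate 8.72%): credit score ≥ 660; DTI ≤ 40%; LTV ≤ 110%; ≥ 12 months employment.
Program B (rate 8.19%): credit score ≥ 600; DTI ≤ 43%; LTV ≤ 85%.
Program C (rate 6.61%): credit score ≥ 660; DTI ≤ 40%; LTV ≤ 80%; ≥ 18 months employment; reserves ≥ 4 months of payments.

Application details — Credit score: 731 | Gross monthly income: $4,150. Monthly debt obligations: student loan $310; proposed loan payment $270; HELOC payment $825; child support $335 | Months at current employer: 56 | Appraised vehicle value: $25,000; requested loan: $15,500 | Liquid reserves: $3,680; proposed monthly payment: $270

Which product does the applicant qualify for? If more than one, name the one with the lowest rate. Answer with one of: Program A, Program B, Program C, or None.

Program B

Total debts = (310 + 270 + 825 + 335) = 1,740; DTI = 1,740/4,150 = 41.9%.
LTV = 15,500/25,000 = 62%.
Reserves = 3,680/270 = 13.6 months.
Program A: score 731 ≥ 660; DTI 41.9% > 40%; LTV 62% ≤ 110%; employment 56 ≥ 12 mo → does not qualify.
Program B: score 731 ≥ 600; DTI 41.9% ≤ 43%; LTV 62% ≤ 85% → qualifies.
Program C: score 731 ≥ 660; DTI 41.9% > 40%; LTV 62% ≤ 80%; employment 56 ≥ 18 mo; reserves 13.6 ≥ 4 mo → does not qualify.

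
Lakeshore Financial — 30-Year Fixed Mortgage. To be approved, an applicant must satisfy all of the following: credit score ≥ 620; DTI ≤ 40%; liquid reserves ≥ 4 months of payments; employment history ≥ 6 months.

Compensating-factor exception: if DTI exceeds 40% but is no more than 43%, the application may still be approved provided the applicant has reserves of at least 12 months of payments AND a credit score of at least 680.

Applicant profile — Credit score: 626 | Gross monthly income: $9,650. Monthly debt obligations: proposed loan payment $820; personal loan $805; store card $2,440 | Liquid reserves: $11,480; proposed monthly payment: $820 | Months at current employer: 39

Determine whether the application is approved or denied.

Credit score 626 ≥ 620 (meets base)
Total debts = (820 + 805 + 2,440) = 4,065. DTI = 4,065/9,650 = 42.1% > 40% — standard DTI limit exceeded.
Liquid reserves cover 11,480/820 = 14.0 months — ≥ 4 required
Employment 39 ≥ 6 months
42.1% falls in the override range (40%–43%), so the compensating-factor test applies.
Override check — reserves: 14.0 mo (ok); score: 626 (below 680).
Compensating-factor requirement not fully met.

Denied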